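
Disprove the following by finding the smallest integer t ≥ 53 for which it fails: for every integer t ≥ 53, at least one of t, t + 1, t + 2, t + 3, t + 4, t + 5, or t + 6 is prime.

A counterexample is any integer t ≥ 53 such that t, t + 1, t + 2, t + 3, t + 4, t + 5, t + 6 are all composite; we check each in order.
The first 37 eligible values, up to t = 89, all satisfy the conclusion.
t = 90: 90 = 2 × 45; 91 = 7 × 13; 92 = 2 × 46; 93 = 3 × 31; 94 = 2 × 47; 95 = 5 × 19; 96 = 2 × 48 — all composite.
So t = 90 is the smallest counterexample.

t = 90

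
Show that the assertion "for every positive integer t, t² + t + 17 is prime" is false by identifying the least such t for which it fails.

Check each positive integer t in order until t² + t + 17 is not prime.
For t = 1, 2, 3, 4, …, 13, 14, 15 the conclusion holds.
t = 16: t² + t + 17 = 289 = 17 × 17, composite.

t = 16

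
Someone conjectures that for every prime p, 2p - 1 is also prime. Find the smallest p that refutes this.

A counterexample is any prime p such that 2p - 1 is not prime; we check each in order.
For p = 2, 3 the conclusion holds.
p = 5: 2p - 1 = 9 = 3 × 3, not prime.
Thus p = 5 disproves the claim, and no smaller p works.

p = 5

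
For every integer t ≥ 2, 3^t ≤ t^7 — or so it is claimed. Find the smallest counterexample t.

We need the least integer t ≥ 2 for which 3^t > t^7.
For t = 2, 3, 4, 5, …, 16, 17, 18 the conclusion holds.
t = 19: 3^t = 1162261467 and t^7 = 893871739, so 1162261467 > 893871739.

t = 19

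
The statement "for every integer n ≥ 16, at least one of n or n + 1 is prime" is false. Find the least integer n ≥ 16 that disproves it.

n = 20

A counterexample is any integer n ≥ 16 such that n, n + 1 are both composite; we check each in order.
The first 4 eligible values, up to n = 19, all satisfy the conclusion.
n = 20: 20 = 2 × 10; 21 = 3 × 7 — both composite.
Hence n = 20 is a counterexample.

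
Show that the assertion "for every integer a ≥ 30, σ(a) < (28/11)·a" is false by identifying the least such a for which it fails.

a = 48

For a = 30, 31, 32, 33, …, 45, 46, 47 the conclusion holds.
a = 48: σ(48) = 124; 124 ≥ 1344/11.
Thus a = 48 disproves the claim, and no smaller a works.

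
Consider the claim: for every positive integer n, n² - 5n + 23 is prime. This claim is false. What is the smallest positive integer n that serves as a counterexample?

n = 19

We need the least positive integer n for which n² - 5n + 23 is not prime.
The first 18 eligible values, up to n = 18, all satisfy the conclusion.
n = 19: n² - 5n + 23 = 289 = 17 × 17, composite.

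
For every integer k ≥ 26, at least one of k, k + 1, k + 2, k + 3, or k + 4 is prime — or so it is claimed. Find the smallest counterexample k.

k = 32

Check each integer k ≥ 26 in order until k, k + 1, k + 2, k + 3, k + 4 are all composite.
k = 26: 29 is prime.
k = 27: 29 is prime.
k = 28: 29 is prime.
k = 29: 29 is prime.
k = 30: 31 is prime.
k = 31: 31 is prime.
k = 32: 32 = 2 × 16; 33 = 3 × 11; 34 = 2 × 17; 35 = 5 × 7; 36 = 2 × 18 — all composite.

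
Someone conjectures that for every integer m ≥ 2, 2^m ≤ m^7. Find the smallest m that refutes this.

m = 37

A counterexample is any integer m ≥ 2 such that 2^m > m^7; we check each in order.
For m = 2, 3, 4, 5, …, 34, 35, 36 the conclusion holds.
m = 37: 2^m = 137438953472 and m^7 = 94931877133, so 137438953472 > 94931877133.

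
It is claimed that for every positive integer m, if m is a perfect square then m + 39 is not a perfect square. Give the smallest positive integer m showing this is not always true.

m = 25

Check each positive integer m in order until m is a perfect square but m + 39 is a perfect square.
m = 1: 1 + 39 = 40, not a perfect square.
m = 4: 4 + 39 = 43, not a perfect square.
m = 9: 9 + 39 = 48, not a perfect square.
m = 16: 16 + 39 = 55, not a perfect square.
m = 25: 25 = 5² and 25 + 39 = 64 = 8².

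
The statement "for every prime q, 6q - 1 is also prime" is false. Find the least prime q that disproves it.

q = 11

For q = 2, 3, 5, 7 the conclusion holds.
q = 11: 6q - 1 = 65 = 5 × 13, not prime.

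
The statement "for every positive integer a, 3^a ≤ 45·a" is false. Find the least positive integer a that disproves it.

We need the least positive integer a for which 3^a > 45·a.
For a = 1, 2, 3, 4 the conclusion holds.
a = 5: 3^a = 243 and 45·a = 225, so 243 > 225.
So a = 5 is the smallest counterexample.

a = 5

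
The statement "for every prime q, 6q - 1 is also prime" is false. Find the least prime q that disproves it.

We need the least prime q for which 6q - 1 is not prime.
For q = 2, 3, 5, 7 the conclusion holds.
q = 11: 6q - 1 = 65 = 5 × 13, not prime.
Thus q = 11 disproves the claim, and no smaller q works.

q = 11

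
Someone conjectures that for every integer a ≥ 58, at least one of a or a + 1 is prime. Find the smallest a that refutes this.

We need the least integer a ≥ 58 for which a, a + 1 are both composite.
The first 4 eligible values, up to a = 61, all satisfy the conclusion.
a = 62: 62 = 2 × 31; 63 = 3 × 21 — both composite.

a = 62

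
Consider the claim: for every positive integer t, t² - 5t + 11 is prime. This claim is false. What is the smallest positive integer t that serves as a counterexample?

t = 7

t = 1: t² - 5t + 11 = 7, prime.
t = 2: t² - 5t + 11 = 5, prime.
t = 3: t² - 5t + 11 = 5, prime.
t = 4: t² - 5t + 11 = 7, prime.
t = 5: t² - 5t + 11 = 11, prime.
t = 6: t² - 5t + 11 = 17, prime.
t = 7: t² - 5t + 11 = 25 = 5 × 5, composite.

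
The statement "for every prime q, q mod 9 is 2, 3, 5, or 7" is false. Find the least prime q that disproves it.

For q = 2, 3, 5, 7, 11 the conclusion holds.
q = 13: 13 mod 9 = 4 — not in {2, 3, 5, 7}.

q = 13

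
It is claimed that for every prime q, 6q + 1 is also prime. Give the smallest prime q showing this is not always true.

q = 19

We need the least prime q for which 6q + 1 is not prime.
q = 2: 6q + 1 = 13, prime.
q = 3: 6q + 1 = 19, prime.
q = 5: 6q + 1 = 31, prime.
q = 7: 6q + 1 = 43, prime.
q = 11: 6q + 1 = 67, prime.
q = 13: 6q + 1 = 79, prime.
q = 17: 6q + 1 = 103, prime.
q = 19: 6q + 1 = 115 = 5 × 23, not prime.
So q = 19 is the smallest counterexample.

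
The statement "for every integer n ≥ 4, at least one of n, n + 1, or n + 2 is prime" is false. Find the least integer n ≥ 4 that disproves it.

n = 8

A counterexample is any integer n ≥ 4 such that n, n + 1, n + 2 are all composite; we check each in order.
The first 4 eligible values, up to n = 7, all satisfy the conclusion.
n = 8: 8 = 2 × 4; 9 = 3 × 3; 10 = 2 × 5 — all composite.
Hence n = 8 is a counterexample.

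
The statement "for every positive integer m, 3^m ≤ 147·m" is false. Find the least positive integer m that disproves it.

m = 7

For m = 1, 2, 3, 4, 5, 6 the conclusion holds.
m = 7: 3^m = 2187 and 147·m = 1029, so 2187 > 1029.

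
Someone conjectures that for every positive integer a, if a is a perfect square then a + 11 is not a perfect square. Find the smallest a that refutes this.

a = 25

Check each positive integer a in order until a is a perfect square but a + 11 is a perfect square.
The first 4 eligible values, up to a = 16, all satisfy the conclusion.
a = 25: 25 = 5² and 25 + 11 = 36 = 6².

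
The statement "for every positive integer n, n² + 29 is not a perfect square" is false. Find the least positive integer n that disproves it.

We need the least positive integer n for which n² + 29 is a perfect square.
For n = 1, 2, 3, 4, …, 11, 12, 13 the conclusion holds.
n = 14: 14² + 29 = 225 = 15², a perfect square.

n = 14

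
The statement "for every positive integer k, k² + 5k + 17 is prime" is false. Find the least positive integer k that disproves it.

k = 8

Check each positive integer k in order until k² + 5k + 17 is not prime.
For k = 1, 2, 3, 4, 5, 6, 7 the conclusion holds.
k = 8: k² + 5k + 17 = 121 = 11 × 11, composite.
Thus k = 8 disproves the claim, and no smaller k works.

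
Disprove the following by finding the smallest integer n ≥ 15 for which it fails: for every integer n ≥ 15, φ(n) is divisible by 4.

n = 15: φ(15) = 8; 8 mod 4 = 0.
n = 16: φ(16) = 8; 8 mod 4 = 0.
n = 17: φ(17) = 16; 16 mod 4 = 0.
n = 18: φ(18) = 6; 6 mod 4 = 2.
Thus n = 18 disproves the claim, and no smaller n works.

n = 18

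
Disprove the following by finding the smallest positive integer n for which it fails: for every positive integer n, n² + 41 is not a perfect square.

We need the least positive integer n for which n² + 41 is a perfect square.
The first 19 eligible values, up to n = 19, all satisfy the conclusion.
n = 20: 20² + 41 = 441 = 21², a perfect square.
Thus n = 20 disproves the claim, and no smaller n works.

n = 20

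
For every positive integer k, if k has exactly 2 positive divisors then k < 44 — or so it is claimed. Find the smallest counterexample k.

k = 47

For k = 2, 3, 5, 7, …, 37, 41, 43 the conclusion holds.
k = 47: τ(47) = 2; 47 ≥ 44.
Hence k = 47 is a counterexample.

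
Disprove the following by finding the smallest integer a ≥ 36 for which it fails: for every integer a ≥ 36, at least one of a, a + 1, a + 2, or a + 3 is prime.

a = 48

We need the least integer a ≥ 36 for which a, a + 1, a + 2, a + 3 are all composite.
The first 12 eligible values, up to a = 47, all satisfy the conclusion.
a = 48: 48 = 2 × 24; 49 = 7 × 7; 50 = 2 × 25; 51 = 3 × 17 — all composite.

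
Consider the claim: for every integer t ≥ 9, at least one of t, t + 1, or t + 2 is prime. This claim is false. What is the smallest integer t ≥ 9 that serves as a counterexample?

t = 14

A counterexample is any integer t ≥ 9 such that t, t + 1, t + 2 are all composite; we check each in order.
t = 9: 11 is prime.
t = 10: 11 is prime.
t = 11: 11 is prime.
t = 12: 13 is prime.
t = 13: 13 is prime.
t = 14: 14 = 2 × 7; 15 = 3 × 5; 16 = 2 × 8 — all composite.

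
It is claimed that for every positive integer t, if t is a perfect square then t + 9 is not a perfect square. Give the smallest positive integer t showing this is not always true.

t = 16

Check each positive integer t in order until t is a perfect square but t + 9 is a perfect square.
t = 1: 1 + 9 = 10, not a perfect square.
t = 4: 4 + 9 = 13, not a perfect square.
t = 9: 9 + 9 = 18, not a perfect square.
t = 16: 16 = 4² and 16 + 9 = 25 = 5².
So t = 16 is the smallest counterexample.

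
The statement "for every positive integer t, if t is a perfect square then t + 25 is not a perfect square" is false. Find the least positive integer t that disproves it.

t = 144

A counterexample is any positive integer t such that t is a perfect square but t + 25 is a perfect square; we check each in order.
The first 11 eligible values, up to t = 121, all satisfy the conclusion.
t = 144: 144 = 12² and 144 + 25 = 169 = 13².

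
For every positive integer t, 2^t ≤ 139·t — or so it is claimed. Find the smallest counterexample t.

t = 11

Check each positive integer t in order until 2^t > 139·t.
For t = 1, 2, 3, 4, 5, 6, 7, 8, 9, 10 the conclusion holds.
t = 11: 2^t = 2048 and 139·t = 1529, so 2048 > 1529.
Thus t = 11 disproves the claim, and no smaller t works.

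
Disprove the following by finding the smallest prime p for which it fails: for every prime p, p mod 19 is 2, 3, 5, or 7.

p = 11

A counterexample is any prime p such that the claim fails; we check each in order.
For p = 2, 3, 5, 7 the conclusion holds.
p = 11: 11 mod 19 = 11 — not in {2, 3, 5, 7}.
Thus p = 11 disproves the claim, and no smaller p works.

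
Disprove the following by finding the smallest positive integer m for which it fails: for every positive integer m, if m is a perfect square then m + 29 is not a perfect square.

m = 196

For m = 1, 4, 9, 16, …, 121, 144, 169 the conclusion holds.
m = 196: 196 = 14² and 196 + 29 = 225 = 15².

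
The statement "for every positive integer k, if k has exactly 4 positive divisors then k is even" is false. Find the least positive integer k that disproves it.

We need the least positive integer k for which k has exactly 4 positive divisors but k is odd.
The first 4 eligible values, up to k = 14, all satisfy the conclusion.
k = 15: divisors of 15: 1, 3, 5, 15; 15 is odd.

k = 15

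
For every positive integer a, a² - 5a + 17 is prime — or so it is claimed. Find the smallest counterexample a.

For a = 1, 2, 3, 4, …, 10, 11, 12 the conclusion holds.
a = 13: a² - 5a + 17 = 121 = 11 × 11, composite.

a = 13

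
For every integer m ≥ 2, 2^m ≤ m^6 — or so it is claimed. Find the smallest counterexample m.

We need the least integer m ≥ 2 for which 2^m > m^6.
For m = 2, 3, 4, 5, …, 27, 28, 29 the conclusion holds.
m = 30: 2^m = 1073741824 and m^6 = 729000000, so 1073741824 > 729000000.
So m = 30 is the smallest counterexample.

m = 30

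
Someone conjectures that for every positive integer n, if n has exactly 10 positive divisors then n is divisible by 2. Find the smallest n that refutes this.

n = 405

The first 9 eligible values, up to n = 368, all satisfy the conclusion.
n = 405: τ(405) = 10; 405 mod 2 = 1.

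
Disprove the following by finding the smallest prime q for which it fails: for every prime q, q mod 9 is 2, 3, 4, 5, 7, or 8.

q = 19

A counterexample is any prime q such that the claim fails; we check each in order.
The first 7 eligible values, up to q = 17, all satisfy the conclusion.
q = 19: 19 mod 9 = 1 — not in {2, 3, 4, 5, 7, 8}.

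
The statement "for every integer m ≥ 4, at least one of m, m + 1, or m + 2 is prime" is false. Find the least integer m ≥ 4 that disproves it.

Check each integer m ≥ 4 in order until m, m + 1, m + 2 are all composite.
The first 4 eligible values, up to m = 7, all satisfy the conclusion.
m = 8: 8 = 2 × 4; 9 = 3 × 3; 10 = 2 × 5 — all composite.
Thus m = 8 disproves the claim, and no smaller m works.

m = 8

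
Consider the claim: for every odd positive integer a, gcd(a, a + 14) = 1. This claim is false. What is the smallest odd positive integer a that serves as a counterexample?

a = 7

Check each odd positive integer a in order until gcd(a, a + 14) > 1.
For a = 1, 3, 5 the conclusion holds.
a = 7: gcd(7, 21) = 7.
Hence a = 7 is a counterexample.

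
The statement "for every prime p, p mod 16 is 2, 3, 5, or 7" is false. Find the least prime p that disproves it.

p = 11

We need the least prime p for which the claim fails.
The first 4 eligible values, up to p = 7, all satisfy the conclusion.
p = 11: 11 mod 16 = 11 — not in {2, 3, 5, 7}.
Thus p = 11 disproves the claim, and no smaller p works.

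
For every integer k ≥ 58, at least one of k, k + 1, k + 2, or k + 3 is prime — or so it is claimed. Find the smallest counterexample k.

Check each integer k ≥ 58 in order until k, k + 1, k + 2, k + 3 are all composite.
The first 4 eligible values, up to k = 61, all satisfy the conclusion.
k = 62: 62 = 2 × 31; 63 = 3 × 21; 64 = 2 × 32; 65 = 5 × 13 — all composite.
Thus k = 62 disproves the claim, and no smaller k works.

k = 62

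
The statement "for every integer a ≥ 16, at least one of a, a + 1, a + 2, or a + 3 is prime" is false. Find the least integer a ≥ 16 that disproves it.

a = 24

Check each integer a ≥ 16 in order until a, a + 1, a + 2, a + 3 are all composite.
a = 16: 17 is prime.
a = 17: 17 is prime.
a = 18: 19 is prime.
a = 19: 19 is prime.
a = 20: 23 is prime.
a = 21: 23 is prime.
a = 22: 23 is prime.
a = 23: 23 is prime.
a = 24: 24 = 2 × 12; 25 = 5 × 5; 26 = 2 × 13; 27 = 3 × 9 — all composite.
So a = 24 is the smallest counterexample.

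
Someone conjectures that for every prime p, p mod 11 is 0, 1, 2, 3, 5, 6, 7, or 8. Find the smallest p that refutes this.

For p = 2, 3, 5, 7, 11, 13, 17, 19, 23, 29 the conclusion holds.
p = 31: 31 mod 11 = 9 — not in {0, 1, 2, 3, 5, 6, 7, 8}.
Hence p = 31 is a counterexample.

p = 31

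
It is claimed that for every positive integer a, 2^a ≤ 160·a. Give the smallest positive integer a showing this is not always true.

a = 11

A counterexample is any positive integer a such that 2^a > 160·a; we check each in order.
For a = 1, 2, 3, 4, 5, 6, 7, 8, 9, 10 the conclusion holds.
a = 11: 2^a = 2048 and 160·a = 1760, so 2048 > 1760.
Hence a = 11 is a counterexample.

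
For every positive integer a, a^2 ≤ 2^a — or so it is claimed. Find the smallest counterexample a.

We need the least positive integer a for which a^2 > 2^a.
For a = 1, 2 the conclusion holds.
a = 3: a^2 = 9 and 2^a = 8, so 9 > 8.
So a = 3 is the smallest counterexample.

a = 3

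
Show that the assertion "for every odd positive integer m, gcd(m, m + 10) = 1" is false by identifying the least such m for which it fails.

m = 5

m = 1: gcd(1, 11) = 1.
m = 3: gcd(3, 13) = 1.
m = 5: gcd(5, 15) = 5.
Hence m = 5 is a counterexample.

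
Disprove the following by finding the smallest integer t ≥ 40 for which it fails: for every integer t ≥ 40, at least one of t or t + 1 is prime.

Check each integer t ≥ 40 in order until t, t + 1 are both composite.
For t = 40, 41, 42, 43 the conclusion holds.
t = 44: 44 = 2 × 22; 45 = 3 × 15 — both composite.

t = 44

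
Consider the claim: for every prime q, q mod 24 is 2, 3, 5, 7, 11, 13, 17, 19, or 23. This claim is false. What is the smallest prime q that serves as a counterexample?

Check each prime q in order until the claim fails.
For q = 2, 3, 5, 7, …, 61, 67, 71 the conclusion holds.
q = 73: 73 mod 24 = 1 — not in {2, 3, 5, 7, 11, 13, 17, 19, 23}.

q = 73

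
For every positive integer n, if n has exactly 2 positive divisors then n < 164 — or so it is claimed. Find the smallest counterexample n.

We need the least positive integer n for which n has exactly 2 positive divisors but the claim fails.
The first 38 eligible values, up to n = 163, all satisfy the conclusion.
n = 167: τ(167) = 2; 167 ≥ 164.
So n = 167 is the smallest counterexample.

n = 167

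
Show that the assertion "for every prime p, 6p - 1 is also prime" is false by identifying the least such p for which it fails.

A counterexample is any prime p such that 6p - 1 is not prime; we check each in order.
p = 2: 6p - 1 = 11, prime.
p = 3: 6p - 1 = 17, prime.
p = 5: 6p - 1 = 29, prime.
p = 7: 6p - 1 = 41, prime.
p = 11: 6p - 1 = 65 = 5 × 13, not prime.

p = 11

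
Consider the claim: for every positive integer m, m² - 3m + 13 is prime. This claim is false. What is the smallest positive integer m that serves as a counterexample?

m = 12

Check each positive integer m in order until m² - 3m + 13 is not prime.
For m = 1, 2, 3, 4, …, 9, 10, 11 the conclusion holds.
m = 12: m² - 3m + 13 = 121 = 11 × 11, composite.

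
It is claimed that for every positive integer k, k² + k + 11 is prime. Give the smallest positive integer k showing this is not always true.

A counterexample is any positive integer k such that k² + k + 11 is not prime; we check each in order.
For k = 1, 2, 3, 4, 5, 6, 7, 8, 9 the conclusion holds.
k = 10: k² + k + 11 = 121 = 11 × 11, composite.
So k = 10 is the smallest counterexample.

k = 10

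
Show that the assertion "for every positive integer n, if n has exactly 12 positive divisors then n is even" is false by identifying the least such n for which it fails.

We need the least positive integer n for which n has exactly 12 positive divisors but n is odd.
For n = 60, 72, 84, 90, …, 294, 306, 308 the conclusion holds.
n = 315: divisors of 315: 12 divisors; 315 is odd.

n = 315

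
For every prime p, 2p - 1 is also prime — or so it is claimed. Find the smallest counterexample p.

Check each prime p in order until 2p - 1 is not prime.
For p = 2, 3 the conclusion holds.
p = 5: 2p - 1 = 9 = 3 × 3, not prime.
So p = 5 is the smallest counterexample.

p = 5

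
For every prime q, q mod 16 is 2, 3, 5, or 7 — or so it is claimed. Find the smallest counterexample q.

Check each prime q in order until the claim fails.
The first 4 eligible values, up to q = 7, all satisfy the conclusion.
q = 11: 11 mod 16 = 11 — not in {2, 3, 5, 7}.
Thus q = 11 disproves the claim, and no smaller q works.

q = 11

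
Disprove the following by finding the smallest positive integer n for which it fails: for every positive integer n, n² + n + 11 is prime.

Check each positive integer n in order until n² + n + 11 is not prime.
The first 9 eligible values, up to n = 9, all satisfy the conclusion.
n = 10: n² + n + 11 = 121 = 11 × 11, composite.

n = 10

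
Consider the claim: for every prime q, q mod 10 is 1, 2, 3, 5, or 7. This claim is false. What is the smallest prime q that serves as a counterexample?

We need the least prime q for which the claim fails.
q = 2: 2 mod 10 = 2.
q = 3: 3 mod 10 = 3.
q = 5: 5 mod 10 = 5.
q = 7: 7 mod 10 = 7.
q = 11: 11 mod 10 = 1.
q = 13: 13 mod 10 = 3.
q = 17: 17 mod 10 = 7.
q = 19: 19 mod 10 = 9 — not in {1, 2, 3, 5, 7}.
Hence q = 19 is a counterexample.

q = 19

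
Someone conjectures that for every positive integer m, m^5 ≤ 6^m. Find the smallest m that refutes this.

A counterexample is any positive integer m such that m^5 > 6^m; we check each in order.
For m = 1, 2 the conclusion holds.
m = 3: m^5 = 243 and 6^m = 216, so 243 > 216.
Thus m = 3 disproves the claim, and no smaller m works.

m = 3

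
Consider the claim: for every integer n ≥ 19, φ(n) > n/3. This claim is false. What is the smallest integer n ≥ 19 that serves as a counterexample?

n = 24

Check each integer n ≥ 19 in order until the claim fails.
The first 5 eligible values, up to n = 23, all satisfy the conclusion.
n = 24: φ(24) = 8 and 24/3 = 8, so φ(24) ≤ 24/3.
Hence n = 24 is a counterexample.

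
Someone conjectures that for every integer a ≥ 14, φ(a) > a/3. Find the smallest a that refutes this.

We need the least integer a ≥ 14 for which the claim fails.
The first 4 eligible values, up to a = 17, all satisfy the conclusion.
a = 18: φ(18) = 6 and 18/3 = 6, so φ(18) ≤ 18/3.
Thus a = 18 disproves the claim, and no smaller a works.

a = 18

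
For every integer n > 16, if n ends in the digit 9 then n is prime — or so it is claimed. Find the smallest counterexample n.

For n = 19, 29 the conclusion holds.
n = 39: 39 ends in 9; 39 = 3 × 13, composite.
So n = 39 is the smallest counterexample.

n = 39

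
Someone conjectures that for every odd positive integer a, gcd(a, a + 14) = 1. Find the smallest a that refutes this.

We need the least odd positive integer a for which gcd(a, a + 14) > 1.
For a = 1, 3, 5 the conclusion holds.
a = 7: gcd(7, 21) = 7.
Hence a = 7 is a counterexample.

a = 7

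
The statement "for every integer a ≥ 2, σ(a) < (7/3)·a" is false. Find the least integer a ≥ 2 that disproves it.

The first 10 eligible values, up to a = 11, all satisfy the conclusion.
a = 12: σ(12) = 28; 28 ≥ 28.
Thus a = 12 disproves the claim, and no smaller a works.

a = 12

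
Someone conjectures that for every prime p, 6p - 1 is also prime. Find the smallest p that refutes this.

p = 2: 6p - 1 = 11, prime.
p = 3: 6p - 1 = 17, prime.
p = 5: 6p - 1 = 29, prime.
p = 7: 6p - 1 = 41, prime.
p = 11: 6p - 1 = 65 = 5 × 13, not prime.

p = 11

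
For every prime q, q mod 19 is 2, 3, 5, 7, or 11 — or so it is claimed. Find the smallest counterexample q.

A counterexample is any prime q such that the claim fails; we check each in order.
The first 5 eligible values, up to q = 11, all satisfy the conclusion.
q = 13: 13 mod 19 = 13 — not in {2, 3, 5, 7, 11}.
Hence q = 13 is a counterexample.

q = 13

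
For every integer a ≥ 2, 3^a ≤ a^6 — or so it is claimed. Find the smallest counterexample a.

a = 15

A counterexample is any integer a ≥ 2 such that 3^a > a^6; we check each in order.
For a = 2, 3, 4, 5, …, 12, 13, 14 the conclusion holds.
a = 15: 3^a = 14348907 and a^6 = 11390625, so 14348907 > 11390625.
So a = 15 is the smallest counterexample.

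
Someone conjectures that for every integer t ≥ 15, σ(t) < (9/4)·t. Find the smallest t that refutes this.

The first 9 eligible values, up to t = 23, all satisfy the conclusion.
t = 24: σ(24) = 60; 60 ≥ 54.

t = 24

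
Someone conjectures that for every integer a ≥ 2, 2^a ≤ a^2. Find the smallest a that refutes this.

a = 5

Check each integer a ≥ 2 in order until 2^a > a^2.
a = 2: 2^a = 4 and a^2 = 4, so 4 ≤ 4.
a = 3: 2^a = 8 and a^2 = 9, so 8 ≤ 9.
a = 4: 2^a = 16 and a^2 = 16, so 16 ≤ 16.
a = 5: 2^a = 32 and a^2 = 25, so 32 > 25.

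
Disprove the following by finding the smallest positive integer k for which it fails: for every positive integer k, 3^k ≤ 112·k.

The first 5 eligible values, up to k = 5, all satisfy the conclusion.
k = 6: 3^k = 729 and 112·k = 672, so 729 > 672.
Hence k = 6 is a counterexample.

k = 6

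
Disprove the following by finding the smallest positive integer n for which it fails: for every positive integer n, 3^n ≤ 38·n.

n = 5

For n = 1, 2, 3, 4 the conclusion holds.
n = 5: 3^n = 243 and 38·n = 190, so 243 > 190.
Hence n = 5 is a counterexample.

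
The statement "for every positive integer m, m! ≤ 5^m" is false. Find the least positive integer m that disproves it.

Check each positive integer m in order until m! > 5^m.
For m = 1, 2, 3, 4, …, 9, 10, 11 the conclusion holds.
m = 12: m! = 479001600 and 5^m = 244140625, so 479001600 > 244140625.
Hence m = 12 is a counterexample.

m = 12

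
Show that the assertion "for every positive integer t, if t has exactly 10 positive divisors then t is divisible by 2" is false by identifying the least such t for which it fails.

We need the least positive integer t for which t has exactly 10 positive divisors but t is not divisible by 2.
For t = 48, 80, 112, 162, 176, 208, 272, 304, 368 the conclusion holds.
t = 405: τ(405) = 10; 405 mod 2 = 1.
Hence t = 405 is a counterexample.

t = 405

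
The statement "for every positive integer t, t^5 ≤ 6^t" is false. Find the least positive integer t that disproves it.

t = 3

t = 1: t^5 = 1 and 6^t = 6, so 1 ≤ 6.
t = 2: t^5 = 32 and 6^t = 36, so 32 ≤ 36.
t = 3: t^5 = 243 and 6^t = 216, so 243 > 216.
So t = 3 is the smallest counterexample.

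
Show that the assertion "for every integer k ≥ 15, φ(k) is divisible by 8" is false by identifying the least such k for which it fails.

A counterexample is any integer k ≥ 15 such that φ(k) is not divisible by 8; we check each in order.
For k = 15, 16, 17 the conclusion holds.
k = 18: φ(18) = 6; 6 mod 8 = 6.

k = 18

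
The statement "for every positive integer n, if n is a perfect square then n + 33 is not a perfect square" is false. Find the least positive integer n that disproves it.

n = 16

We need the least positive integer n for which n is a perfect square but n + 33 is a perfect square.
n = 1: 1 + 33 = 34, not a perfect square.
n = 4: 4 + 33 = 37, not a perfect square.
n = 9: 9 + 33 = 42, not a perfect square.
n = 16: 16 = 4² and 16 + 33 = 49 = 7².
Hence n = 16 is a counterexample.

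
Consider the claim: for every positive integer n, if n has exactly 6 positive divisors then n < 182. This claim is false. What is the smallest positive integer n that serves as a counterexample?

n = 188

Check each positive integer n in order until n has exactly 6 positive divisors but the claim fails.
For n = 12, 18, 20, 28, …, 171, 172, 175 the conclusion holds.
n = 188: τ(188) = 6; 188 ≥ 182.
Thus n = 188 disproves the claim, and no smaller n works.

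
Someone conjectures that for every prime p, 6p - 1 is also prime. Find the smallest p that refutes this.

Check each prime p in order until 6p - 1 is not prime.
p = 2: 6p - 1 = 11, prime.
p = 3: 6p - 1 = 17, prime.
p = 5: 6p - 1 = 29, prime.
p = 7: 6p - 1 = 41, prime.
p = 11: 6p - 1 = 65 = 5 × 13, not prime.
So p = 11 is the smallest counterexample.

p = 11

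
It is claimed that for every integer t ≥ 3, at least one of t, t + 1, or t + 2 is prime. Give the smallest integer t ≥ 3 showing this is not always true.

We need the least integer t ≥ 3 for which t, t + 1, t + 2 are all composite.
The first 5 eligible values, up to t = 7, all satisfy the conclusion.
t = 8: 8 = 2 × 4; 9 = 3 × 3; 10 = 2 × 5 — all composite.
Thus t = 8 disproves the claim, and no smaller t works.

t = 8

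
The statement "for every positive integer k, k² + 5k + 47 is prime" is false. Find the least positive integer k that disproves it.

k = 38

For k = 1, 2, 3, 4, …, 35, 36, 37 the conclusion holds.
k = 38: k² + 5k + 47 = 1681 = 41 × 41, composite.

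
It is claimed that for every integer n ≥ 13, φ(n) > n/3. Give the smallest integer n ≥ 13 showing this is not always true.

Check each integer n ≥ 13 in order until the claim fails.
The first 5 eligible values, up to n = 17, all satisfy the conclusion.
n = 18: φ(18) = 6 and 18/3 = 6, so φ(18) ≤ 18/3.
Hence n = 18 is a counterexample.

n = 18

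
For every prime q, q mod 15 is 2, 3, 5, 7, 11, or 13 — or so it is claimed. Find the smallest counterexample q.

A counterexample is any prime q such that the claim fails; we check each in order.
q = 2: 2 mod 15 = 2.
q = 3: 3 mod 15 = 3.
q = 5: 5 mod 15 = 5.
q = 7: 7 mod 15 = 7.
q = 11: 11 mod 15 = 11.
q = 13: 13 mod 15 = 13.
q = 17: 17 mod 15 = 2.
q = 19: 19 mod 15 = 4 — not in {2, 3, 5, 7, 11, 13}.

q = 19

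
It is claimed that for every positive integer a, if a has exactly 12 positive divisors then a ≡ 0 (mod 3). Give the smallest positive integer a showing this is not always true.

a = 140

A counterexample is any positive integer a such that a has exactly 12 positive divisors but the claim fails; we check each in order.
a = 60: τ(60) = 12; 60 ≡ 0 (mod 3).
a = 72: τ(72) = 12; 72 ≡ 0 (mod 3).
a = 84: τ(84) = 12; 84 ≡ 0 (mod 3).
a = 90: τ(90) = 12; 90 ≡ 0 (mod 3).
a = 96: τ(96) = 12; 96 ≡ 0 (mod 3).
a = 108: τ(108) = 12; 108 ≡ 0 (mod 3).
a = 126: τ(126) = 12; 126 ≡ 0 (mod 3).
a = 132: τ(132) = 12; 132 ≡ 0 (mod 3).
a = 140: τ(140) = 12; 140 ≡ 2 (mod 3).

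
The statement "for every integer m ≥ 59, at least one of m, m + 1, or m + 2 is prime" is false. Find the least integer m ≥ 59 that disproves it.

Check each integer m ≥ 59 in order until m, m + 1, m + 2 are all composite.
For m = 59, 60, 61 the conclusion holds.
m = 62: 62 = 2 × 31; 63 = 3 × 21; 64 = 2 × 32 — all composite.

m = 62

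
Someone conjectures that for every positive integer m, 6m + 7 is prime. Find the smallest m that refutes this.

For m = 1, 2 the conclusion holds.
m = 3: 6m + 7 = 25 = 5 × 5, composite.

m = 3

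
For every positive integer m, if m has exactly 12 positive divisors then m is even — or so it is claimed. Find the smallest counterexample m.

We need the least positive integer m for which m has exactly 12 positive divisors but m is odd.
For m = 60, 72, 84, 90, …, 294, 306, 308 the conclusion holds.
m = 315: divisors of 315: 12 divisors; 315 is odd.
Thus m = 315 disproves the claim, and no smaller m works.

m = 315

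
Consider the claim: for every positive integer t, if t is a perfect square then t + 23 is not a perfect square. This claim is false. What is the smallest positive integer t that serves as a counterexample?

t = 121

For t = 1, 4, 9, 16, 25, 36, 49, 64, 81, 100 the conclusion holds.
t = 121: 121 = 11² and 121 + 23 = 144 = 12².
Thus t = 121 disproves the claim, and no smaller t works.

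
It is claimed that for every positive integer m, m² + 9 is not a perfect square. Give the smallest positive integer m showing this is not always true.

m = 4

We need the least positive integer m for which m² + 9 is a perfect square.
For m = 1, 2, 3 the conclusion holds.
m = 4: 4² + 9 = 25 = 5², a perfect square.
Hence m = 4 is a counterexample.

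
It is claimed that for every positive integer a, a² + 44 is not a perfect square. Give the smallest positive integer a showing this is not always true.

A counterexample is any positive integer a such that a² + 44 is a perfect square; we check each in order.
For a = 1, 2, 3, 4, 5, 6, 7, 8, 9 the conclusion holds.
a = 10: 10² + 44 = 144 = 12², a perfect square.
Thus a = 10 disproves the claim, and no smaller a works.

a = 10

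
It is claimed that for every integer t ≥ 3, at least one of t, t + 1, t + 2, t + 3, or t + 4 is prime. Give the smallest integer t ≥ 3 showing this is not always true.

The first 21 eligible values, up to t = 23, all satisfy the conclusion.
t = 24: 24 = 2 × 12; 25 = 5 × 5; 26 = 2 × 13; 27 = 3 × 9; 28 = 2 × 14 — all composite.

t = 24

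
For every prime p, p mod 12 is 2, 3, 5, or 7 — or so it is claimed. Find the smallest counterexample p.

p = 11

A counterexample is any prime p such that the claim fails; we check each in order.
p = 2: 2 mod 12 = 2.
p = 3: 3 mod 12 = 3.
p = 5: 5 mod 12 = 5.
p = 7: 7 mod 12 = 7.
p = 11: 11 mod 12 = 11 — not in {2, 3, 5, 7}.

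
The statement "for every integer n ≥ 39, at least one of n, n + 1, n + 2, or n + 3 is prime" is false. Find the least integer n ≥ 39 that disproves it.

n = 48

For n = 39, 40, 41, 42, 43, 44, 45, 46, 47 the conclusion holds.
n = 48: 48 = 2 × 24; 49 = 7 × 7; 50 = 2 × 25; 51 = 3 × 17 — all composite.
Thus n = 48 disproves the claim, and no smaller n works.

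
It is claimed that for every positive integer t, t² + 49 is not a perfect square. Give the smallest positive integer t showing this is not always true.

We need the least positive integer t for which t² + 49 is a perfect square.
For t = 1, 2, 3, 4, …, 21, 22, 23 the conclusion holds.
t = 24: 24² + 49 = 625 = 25², a perfect square.

t = 24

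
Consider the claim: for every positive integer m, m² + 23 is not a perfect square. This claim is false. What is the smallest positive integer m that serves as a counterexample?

m = 11

We need the least positive integer m for which m² + 23 is a perfect square.
The first 10 eligible values, up to m = 10, all satisfy the conclusion.
m = 11: 11² + 23 = 144 = 12², a perfect square.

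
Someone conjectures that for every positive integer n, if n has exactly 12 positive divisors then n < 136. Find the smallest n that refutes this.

Check each positive integer n in order until n has exactly 12 positive divisors but the claim fails.
The first 8 eligible values, up to n = 132, all satisfy the conclusion.
n = 140: τ(140) = 12; 140 ≥ 136.
Thus n = 140 disproves the claim, and no smaller n works.

n = 140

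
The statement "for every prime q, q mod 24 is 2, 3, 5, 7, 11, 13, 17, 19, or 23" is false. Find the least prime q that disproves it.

The first 20 eligible values, up to q = 71, all satisfy the conclusion.
q = 73: 73 mod 24 = 1 — not in {2, 3, 5, 7, 11, 13, 17, 19, 23}.

q = 73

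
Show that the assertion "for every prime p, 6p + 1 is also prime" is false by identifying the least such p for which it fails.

For p = 2, 3, 5, 7, 11, 13, 17 the conclusion holds.
p = 19: 6p + 1 = 115 = 5 × 23, not prime.
Thus p = 19 disproves the claim, and no smaller p works.

p = 19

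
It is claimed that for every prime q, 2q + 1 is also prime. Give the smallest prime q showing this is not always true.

We need the least prime q for which 2q + 1 is not prime.
For q = 2, 3, 5 the conclusion holds.
q = 7: 2q + 1 = 15 = 3 × 5, not prime.
So q = 7 is the smallest counterexample.

q = 7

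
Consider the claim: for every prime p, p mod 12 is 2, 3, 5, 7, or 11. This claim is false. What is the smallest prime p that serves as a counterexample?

For p = 2, 3, 5, 7, 11 the conclusion holds.
p = 13: 13 mod 12 = 1 — not in {2, 3, 5, 7, 11}.
Thus p = 13 disproves the claim, and no smaller p works.

p = 13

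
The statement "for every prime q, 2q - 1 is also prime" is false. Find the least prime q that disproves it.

A counterexample is any prime q such that 2q - 1 is not prime; we check each in order.
q = 2: 2q - 1 = 3, prime.
q = 3: 2q - 1 = 5, prime.
q = 5: 2q - 1 = 9 = 3 × 3, not prime.

q = 5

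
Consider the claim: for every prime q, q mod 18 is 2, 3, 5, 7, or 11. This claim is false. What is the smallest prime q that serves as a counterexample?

Check each prime q in order until the claim fails.
For q = 2, 3, 5, 7, 11 the conclusion holds.
q = 13: 13 mod 18 = 13 — not in {2, 3, 5, 7, 11}.
Hence q = 13 is a counterexample.

q = 13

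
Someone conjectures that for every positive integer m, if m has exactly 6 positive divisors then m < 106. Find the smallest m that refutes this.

Check each positive integer m in order until m has exactly 6 positive divisors but the claim fails.
For m = 12, 18, 20, 28, …, 92, 98, 99 the conclusion holds.
m = 116: τ(116) = 6; 116 ≥ 106.
Thus m = 116 disproves the claim, and no smaller m works.

m = 116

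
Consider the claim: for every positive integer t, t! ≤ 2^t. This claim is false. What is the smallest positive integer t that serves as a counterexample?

t = 4

We need the least positive integer t for which t! > 2^t.
For t = 1, 2, 3 the conclusion holds.
t = 4: t! = 24 and 2^t = 16, so 24 > 16.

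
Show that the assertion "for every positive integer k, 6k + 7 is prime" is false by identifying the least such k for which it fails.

k = 1: 6k + 7 = 13, prime.
k = 2: 6k + 7 = 19, prime.
k = 3: 6k + 7 = 25 = 5 × 5, composite.
Thus k = 3 disproves the claim, and no smaller k works.

k = 3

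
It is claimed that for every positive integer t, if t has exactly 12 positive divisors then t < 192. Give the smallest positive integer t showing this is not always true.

The first 12 eligible values, up to t = 160, all satisfy the conclusion.
t = 198: τ(198) = 12; 198 ≥ 192.

t = 198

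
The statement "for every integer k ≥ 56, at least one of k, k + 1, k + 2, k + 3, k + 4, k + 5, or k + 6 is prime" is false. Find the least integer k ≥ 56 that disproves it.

k = 90

For k = 56, 57, 58, 59, …, 87, 88, 89 the conclusion holds.
k = 90: 90 = 2 × 45; 91 = 7 × 13; 92 = 2 × 46; 93 = 3 × 31; 94 = 2 × 47; 95 = 5 × 19; 96 = 2 × 48 — all composite.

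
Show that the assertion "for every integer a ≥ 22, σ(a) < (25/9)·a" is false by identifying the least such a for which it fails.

A counterexample is any integer a ≥ 22 such that the claim fails; we check each in order.
For a = 22, 23, 24, 25, …, 57, 58, 59 the conclusion holds.
a = 60: σ(60) = 168; 168 ≥ 500/3.

a = 60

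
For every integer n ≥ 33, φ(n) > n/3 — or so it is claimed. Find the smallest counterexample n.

We need the least integer n ≥ 33 for which the claim fails.
n = 33: φ(33) = 20 and 33/3 = 11, so φ(33) > 33/3.
n = 34: φ(34) = 16 and 34/3 = 34/3, so φ(34) > 34/3.
n = 35: φ(35) = 24 and 35/3 = 35/3, so φ(35) > 35/3.
n = 36: φ(36) = 12 and 36/3 = 12, so φ(36) ≤ 36/3.
Thus n = 36 disproves the claim, and no smaller n works.

n = 36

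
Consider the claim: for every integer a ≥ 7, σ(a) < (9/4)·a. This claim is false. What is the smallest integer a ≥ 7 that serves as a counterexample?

a = 12

Check each integer a ≥ 7 in order until the claim fails.
For a = 7, 8, 9, 10, 11 the conclusion holds.
a = 12: σ(12) = 28; 28 ≥ 27.
So a = 12 is the smallest counterexample.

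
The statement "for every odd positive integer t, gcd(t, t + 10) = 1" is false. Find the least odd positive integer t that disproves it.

t = 5

Check each odd positive integer t in order until gcd(t, t + 10) > 1.
For t = 1, 3 the conclusion holds.
t = 5: gcd(5, 15) = 5.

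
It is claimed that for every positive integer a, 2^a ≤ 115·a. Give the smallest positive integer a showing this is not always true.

a = 11

We need the least positive integer a for which 2^a > 115·a.
The first 10 eligible values, up to a = 10, all satisfy the conclusion.
a = 11: 2^a = 2048 and 115·a = 1265, so 2048 > 1265.
Hence a = 11 is a counterexample.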